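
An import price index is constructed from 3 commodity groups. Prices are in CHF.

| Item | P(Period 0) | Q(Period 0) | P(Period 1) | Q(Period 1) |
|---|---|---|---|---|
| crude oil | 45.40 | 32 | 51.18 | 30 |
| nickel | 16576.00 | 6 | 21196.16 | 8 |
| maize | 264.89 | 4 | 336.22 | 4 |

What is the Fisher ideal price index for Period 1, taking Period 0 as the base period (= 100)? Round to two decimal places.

Laspeyres component (base-period weights):
ΣP(Period 1)Q(Period 0) = 51.18×32 + 21196.16×6 + 336.22×4 = 1637.76 + 127176.96 + 1344.88 = 130159.6
ΣP(Period 0)Q(Period 0) = 45.40×32 + 16576.00×6 + 264.89×4 = 1452.8 + 99456 + 1059.56 = 101968.36
L = 130159.6 / 101968.36 × 100 = 127.6470
Paasche component (current-period weights):
ΣP(Period 1)Q(Period 1) = 51.18×30 + 21196.16×8 + 336.22×4 = 1535.4 + 169569.28 + 1344.88 = 172449.56
ΣP(Period 0)Q(Period 1) = 45.40×30 + 16576.00×8 + 264.89×4 = 1362 + 132608 + 1059.56 = 135029.56
P = 172449.56 / 135029.56 × 100 = 127.7125
Fisher = √(L × P) = √(127.6470 × 127.7125) = 127.6797

127.68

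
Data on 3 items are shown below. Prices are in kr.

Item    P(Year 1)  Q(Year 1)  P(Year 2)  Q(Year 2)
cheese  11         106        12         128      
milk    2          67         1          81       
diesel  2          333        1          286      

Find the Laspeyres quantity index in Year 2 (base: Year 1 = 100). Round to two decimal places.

108.95

Laspeyres quantity index uses base-period prices as weights.
ΣP(Year 1)·Q(Year 2) = 11×128 + 2×81 + 2×286 = 1408 + 162 + 572 = 2142
ΣP(Year 1)·Q(Year 1) = 11×106 + 2×67 + 2×333 = 1166 + 134 + 666 = 1966
Index = 2142 / 1966 × 100 = 108.9522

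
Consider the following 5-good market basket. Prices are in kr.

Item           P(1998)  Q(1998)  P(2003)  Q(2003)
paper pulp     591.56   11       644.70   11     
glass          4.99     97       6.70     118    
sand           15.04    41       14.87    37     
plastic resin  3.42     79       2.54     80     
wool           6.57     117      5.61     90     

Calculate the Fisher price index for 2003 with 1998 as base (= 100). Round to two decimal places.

106.91

Laspeyres component (base-period weights):
ΣP(2003)Q(1998) = 644.70×11 + 6.70×97 + 14.87×41 + 2.54×79 + 5.61×117 = 7091.7 + 649.9 + 609.67 + 200.66 + 656.37 = 9208.3
ΣP(1998)Q(1998) = 591.56×11 + 4.99×97 + 15.04×41 + 3.42×79 + 6.57×117 = 6507.16 + 484.03 + 616.64 + 270.18 + 768.69 = 8646.7
L = 9208.3 / 8646.7 × 100 = 106.4950
Paasche component (current-period weights):
ΣP(2003)Q(2003) = 644.70×11 + 6.70×118 + 14.87×37 + 2.54×80 + 5.61×90 = 7091.7 + 790.6 + 550.19 + 203.2 + 504.9 = 9140.59
ΣP(1998)Q(2003) = 591.56×11 + 4.99×118 + 15.04×37 + 3.42×80 + 6.57×90 = 6507.16 + 588.82 + 556.48 + 273.6 + 591.3 = 8517.36
P = 9140.59 / 8517.36 × 100 = 107.3172
Fisher = √(L × P) = √(106.4950 × 107.3172) = 106.9053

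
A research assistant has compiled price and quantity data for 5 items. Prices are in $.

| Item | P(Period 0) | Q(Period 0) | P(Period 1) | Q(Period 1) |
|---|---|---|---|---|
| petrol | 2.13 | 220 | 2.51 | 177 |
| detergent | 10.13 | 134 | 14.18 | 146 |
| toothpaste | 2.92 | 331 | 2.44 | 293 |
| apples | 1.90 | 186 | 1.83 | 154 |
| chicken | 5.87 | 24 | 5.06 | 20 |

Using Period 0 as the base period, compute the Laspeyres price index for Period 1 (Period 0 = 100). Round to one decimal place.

113.2

Laspeyres price index uses base-period quantities as weights.
ΣP(Period 1)·Q(Period 0) = 2.51×220 + 14.18×134 + 2.44×331 + 1.83×186 + 5.06×24 = 552.2 + 1900.12 + 807.64 + 340.38 + 121.44 = 3721.78
ΣP(Period 0)·Q(Period 0) = 2.13×220 + 10.13×134 + 2.92×331 + 1.90×186 + 5.87×24 = 468.6 + 1357.42 + 966.52 + 353.4 + 140.88 = 3286.82
Index = 3721.78 / 3286.82 × 100 = 113.2335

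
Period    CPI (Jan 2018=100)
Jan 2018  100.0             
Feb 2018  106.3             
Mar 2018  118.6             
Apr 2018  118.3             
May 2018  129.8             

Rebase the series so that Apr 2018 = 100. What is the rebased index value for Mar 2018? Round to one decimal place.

Rebased(Mar 2018) = 118.6 / 118.3 × 100 = 100.2536

100.3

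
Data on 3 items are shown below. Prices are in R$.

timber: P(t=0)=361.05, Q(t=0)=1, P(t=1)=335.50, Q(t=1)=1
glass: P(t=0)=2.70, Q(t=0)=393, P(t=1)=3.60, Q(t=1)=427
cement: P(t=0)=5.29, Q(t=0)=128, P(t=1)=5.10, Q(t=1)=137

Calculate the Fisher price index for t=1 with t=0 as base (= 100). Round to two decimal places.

114.67

Laspeyres component (base-period weights):
ΣP(t=1)Q(t=0) = 335.50×1 + 3.60×393 + 5.10×128 = 335.5 + 1414.8 + 652.8 = 2403.1
ΣP(t=0)Q(t=0) = 361.05×1 + 2.70×393 + 5.29×128 = 361.05 + 1061.1 + 677.12 = 2099.27
L = 2403.1 / 2099.27 × 100 = 114.4731
Paasche component (current-period weights):
ΣP(t=1)Q(t=1) = 335.50×1 + 3.60×427 + 5.10×137 = 335.5 + 1537.2 + 698.7 = 2571.4
ΣP(t=0)Q(t=1) = 361.05×1 + 2.70×427 + 5.29×137 = 361.05 + 1152.9 + 724.73 = 2238.68
P = 2571.4 / 2238.68 × 100 = 114.8623
Fisher = √(L × P) = √(114.4731 × 114.8623) = 114.6676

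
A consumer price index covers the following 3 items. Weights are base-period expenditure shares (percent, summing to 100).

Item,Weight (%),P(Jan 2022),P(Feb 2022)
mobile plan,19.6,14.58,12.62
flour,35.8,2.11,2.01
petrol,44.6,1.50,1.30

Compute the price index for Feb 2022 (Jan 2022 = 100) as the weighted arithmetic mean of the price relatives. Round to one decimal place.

89.7

mobile plan: 19.6 × (12.62/14.58) = 19.6 × 0.865569 = 16.9652
flour: 35.8 × (2.01/2.11) = 35.8 × 0.952607 = 34.1033
petrol: 44.6 × (1.30/1.50) = 44.6 × 0.866667 = 38.6533
Index = Σ wᵢ·(p₁ᵢ/p₀ᵢ) = 16.9652 + 34.1033 + 38.6533 = 89.7218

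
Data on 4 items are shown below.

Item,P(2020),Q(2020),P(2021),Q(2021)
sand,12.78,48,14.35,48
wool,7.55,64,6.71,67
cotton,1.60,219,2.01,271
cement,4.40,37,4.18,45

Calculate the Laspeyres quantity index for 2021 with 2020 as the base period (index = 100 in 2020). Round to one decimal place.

108.8

Laspeyres quantity index uses base-period prices as weights.
ΣP(2020)·Q(2021) = 12.78×48 + 7.55×67 + 1.60×271 + 4.40×45 = 613.44 + 505.85 + 433.6 + 198 = 1750.89
ΣP(2020)·Q(2020) = 12.78×48 + 7.55×64 + 1.60×219 + 4.40×37 = 613.44 + 483.2 + 350.4 + 162.8 = 1609.84
Index = 1750.89 / 1609.84 × 100 = 108.7617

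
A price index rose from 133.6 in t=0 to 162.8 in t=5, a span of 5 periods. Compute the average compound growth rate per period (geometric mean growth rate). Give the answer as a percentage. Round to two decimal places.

4.03%

Growth factor = (162.8/133.6)^(1/5) = (1.218563)^(1/5) = 1.040326
Growth rate = 1.040326 − 1 = 0.040326 = 4.0326%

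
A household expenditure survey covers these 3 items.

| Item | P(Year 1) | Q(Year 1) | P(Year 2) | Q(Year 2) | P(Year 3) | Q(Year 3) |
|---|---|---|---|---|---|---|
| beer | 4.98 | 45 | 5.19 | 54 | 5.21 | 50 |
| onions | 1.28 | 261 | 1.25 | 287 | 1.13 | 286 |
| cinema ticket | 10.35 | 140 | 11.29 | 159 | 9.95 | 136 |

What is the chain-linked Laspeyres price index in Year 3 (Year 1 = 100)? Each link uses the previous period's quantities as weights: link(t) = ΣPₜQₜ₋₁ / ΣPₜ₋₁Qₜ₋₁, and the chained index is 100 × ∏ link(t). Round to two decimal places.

95.84

Link Year 1→Year 2:
ΣP(Year 2)Q(Year 1) = 5.19×45 + 1.25×261 + 11.29×140 = 233.55 + 326.25 + 1580.6 = 2140.4
ΣP(Year 1)Q(Year 1) = 4.98×45 + 1.28×261 + 10.35×140 = 224.1 + 334.08 + 1449 = 2007.18
link = 2140.4/2007.18 = 1.066372
Link Year 2→Year 3:
ΣP(Year 3)Q(Year 2) = 5.21×54 + 1.13×287 + 9.95×159 = 281.34 + 324.31 + 1582.05 = 2187.7
ΣP(Year 2)Q(Year 2) = 5.19×54 + 1.25×287 + 11.29×159 = 280.26 + 358.75 + 1795.11 = 2434.12
link = 2187.7/2434.12 = 0.898764
Chained index = 100 × 1.066372 × 0.898764 = 95.8417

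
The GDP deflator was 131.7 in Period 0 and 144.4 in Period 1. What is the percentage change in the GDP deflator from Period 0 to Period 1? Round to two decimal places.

9.64%

Change = (144.4 − 131.7) / 131.7 × 100
       = 12.7 / 131.7 × 100 = 9.6431%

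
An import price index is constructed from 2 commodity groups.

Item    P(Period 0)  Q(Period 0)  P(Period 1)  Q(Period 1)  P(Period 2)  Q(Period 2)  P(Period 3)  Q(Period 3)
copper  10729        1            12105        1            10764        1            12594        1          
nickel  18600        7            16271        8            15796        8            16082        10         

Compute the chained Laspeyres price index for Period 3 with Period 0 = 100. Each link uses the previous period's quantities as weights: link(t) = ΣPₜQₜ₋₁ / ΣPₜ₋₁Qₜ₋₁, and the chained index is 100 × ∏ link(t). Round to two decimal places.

88.77

Link Period 0→Period 1:
ΣP(Period 1)Q(Period 0) = 12105×1 + 16271×7 = 12105 + 113897 = 126002
ΣP(Period 0)Q(Period 0) = 10729×1 + 18600×7 = 10729 + 130200 = 140929
link = 126002/140929 = 0.894081
Link Period 1→Period 2:
ΣP(Period 2)Q(Period 1) = 10764×1 + 15796×8 = 10764 + 126368 = 137132
ΣP(Period 1)Q(Period 1) = 12105×1 + 16271×8 = 12105 + 130168 = 142273
link = 137132/142273 = 0.963865
Link Period 2→Period 3:
ΣP(Period 3)Q(Period 2) = 12594×1 + 16082×8 = 12594 + 128656 = 141250
ΣP(Period 2)Q(Period 2) = 10764×1 + 15796×8 = 10764 + 126368 = 137132
link = 141250/137132 = 1.030029
Chained index = 100 × 0.894081 × 0.963865 × 1.030029 = 88.7653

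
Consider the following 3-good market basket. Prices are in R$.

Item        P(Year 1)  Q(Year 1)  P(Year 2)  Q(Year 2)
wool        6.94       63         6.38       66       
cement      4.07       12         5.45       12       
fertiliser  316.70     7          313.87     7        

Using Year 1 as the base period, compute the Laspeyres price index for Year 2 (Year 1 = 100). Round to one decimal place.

Laspeyres price index uses base-period quantities as weights.
ΣP(Year 2)·Q(Year 1) = 6.38×63 + 5.45×12 + 313.87×7 = 401.94 + 65.4 + 2197.09 = 2664.43
ΣP(Year 1)·Q(Year 1) = 6.94×63 + 4.07×12 + 316.70×7 = 437.22 + 48.84 + 2216.9 = 2702.96
Index = 2664.43 / 2702.96 × 100 = 98.5745

98.6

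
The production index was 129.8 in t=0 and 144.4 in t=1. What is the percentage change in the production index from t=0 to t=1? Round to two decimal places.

11.25%

Change = (144.4 − 129.8) / 129.8 × 100
       = 14.6 / 129.8 × 100 = 11.2481%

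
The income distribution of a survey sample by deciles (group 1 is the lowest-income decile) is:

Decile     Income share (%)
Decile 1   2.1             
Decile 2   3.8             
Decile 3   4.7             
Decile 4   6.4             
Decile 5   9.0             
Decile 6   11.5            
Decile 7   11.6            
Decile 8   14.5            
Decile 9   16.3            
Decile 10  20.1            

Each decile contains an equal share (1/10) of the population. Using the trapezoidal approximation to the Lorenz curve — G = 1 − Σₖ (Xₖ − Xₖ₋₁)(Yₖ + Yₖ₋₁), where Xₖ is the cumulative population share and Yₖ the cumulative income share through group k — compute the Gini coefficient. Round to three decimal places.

0.317

Cumulative income shares Yₖ: 0.0210, 0.0590, 0.1060, 0.1700, 0.2600, 0.3750, 0.4910, 0.6360, 0.7990, 1.0000
Σ (Xₖ−Xₖ₋₁)(Yₖ+Yₖ₋₁) = (1/10)(0.0210+0.0000) + (1/10)(0.0590+0.0210) + (1/10)(0.1060+0.0590) + (1/10)(0.1700+0.1060) + (1/10)(0.2600+0.1700) + (1/10)(0.3750+0.2600) + (1/10)(0.4910+0.3750) + (1/10)(0.6360+0.4910) + (1/10)(0.7990+0.6360) + (1/10)(1.0000+0.7990)
  = 0.0021 + 0.0080 + 0.0165 + 0.0276 + 0.0430 + 0.0635 + 0.0866 + 0.1127 + 0.1435 + 0.1799 = 0.6834
G = 1 − 0.6834 = 0.3166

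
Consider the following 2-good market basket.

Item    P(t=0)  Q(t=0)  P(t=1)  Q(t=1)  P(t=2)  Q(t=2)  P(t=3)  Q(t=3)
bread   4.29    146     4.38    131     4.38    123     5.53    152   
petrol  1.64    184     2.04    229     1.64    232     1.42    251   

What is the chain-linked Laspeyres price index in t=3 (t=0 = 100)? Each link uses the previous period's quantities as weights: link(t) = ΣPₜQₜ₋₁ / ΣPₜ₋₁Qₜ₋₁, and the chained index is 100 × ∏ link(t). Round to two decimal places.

Link t=0→t=1:
ΣP(t=1)Q(t=0) = 4.38×146 + 2.04×184 = 639.48 + 375.36 = 1014.84
ΣP(t=0)Q(t=0) = 4.29×146 + 1.64×184 = 626.34 + 301.76 = 928.1
link = 1014.84/928.1 = 1.093460
Link t=1→t=2:
ΣP(t=2)Q(t=1) = 4.38×131 + 1.64×229 = 573.78 + 375.56 = 949.34
ΣP(t=1)Q(t=1) = 4.38×131 + 2.04×229 = 573.78 + 467.16 = 1040.94
link = 949.34/1040.94 = 0.912003
Link t=2→t=3:
ΣP(t=3)Q(t=2) = 5.53×123 + 1.42×232 = 680.19 + 329.44 = 1009.63
ΣP(t=2)Q(t=2) = 4.38×123 + 1.64×232 = 538.74 + 380.48 = 919.22
link = 1009.63/919.22 = 1.098355
Chained index = 100 × 1.093460 × 0.912003 × 1.098355 = 109.5322

109.53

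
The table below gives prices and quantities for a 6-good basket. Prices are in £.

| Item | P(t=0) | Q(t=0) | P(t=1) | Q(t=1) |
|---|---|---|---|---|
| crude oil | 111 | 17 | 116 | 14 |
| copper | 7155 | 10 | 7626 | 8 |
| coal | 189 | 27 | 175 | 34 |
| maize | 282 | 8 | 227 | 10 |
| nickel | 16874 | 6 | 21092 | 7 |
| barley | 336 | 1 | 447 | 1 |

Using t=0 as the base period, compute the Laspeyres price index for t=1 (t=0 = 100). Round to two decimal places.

Laspeyres price index uses base-period quantities as weights.
ΣP(t=1)·Q(t=0) = 116×17 + 7626×10 + 175×27 + 227×8 + 21092×6 + 447×1 = 1972 + 76260 + 4725 + 1816 + 126552 + 447 = 211772
ΣP(t=0)·Q(t=0) = 111×17 + 7155×10 + 189×27 + 282×8 + 16874×6 + 336×1 = 1887 + 71550 + 5103 + 2256 + 101244 + 336 = 182376
Index = 211772 / 182376 × 100 = 116.1183

116.12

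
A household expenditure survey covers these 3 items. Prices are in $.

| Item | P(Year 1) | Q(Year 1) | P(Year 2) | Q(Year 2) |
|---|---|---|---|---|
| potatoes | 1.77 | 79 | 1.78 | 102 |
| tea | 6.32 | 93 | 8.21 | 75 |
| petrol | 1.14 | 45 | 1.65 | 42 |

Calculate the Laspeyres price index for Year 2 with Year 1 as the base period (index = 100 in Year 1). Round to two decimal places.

Laspeyres price index uses base-period quantities as weights.
ΣP(Year 2)·Q(Year 1) = 1.78×79 + 8.21×93 + 1.65×45 = 140.62 + 763.53 + 74.25 = 978.4
ΣP(Year 1)·Q(Year 1) = 1.77×79 + 6.32×93 + 1.14×45 = 139.83 + 587.76 + 51.3 = 778.89
Index = 978.4 / 778.89 × 100 = 125.6147

125.61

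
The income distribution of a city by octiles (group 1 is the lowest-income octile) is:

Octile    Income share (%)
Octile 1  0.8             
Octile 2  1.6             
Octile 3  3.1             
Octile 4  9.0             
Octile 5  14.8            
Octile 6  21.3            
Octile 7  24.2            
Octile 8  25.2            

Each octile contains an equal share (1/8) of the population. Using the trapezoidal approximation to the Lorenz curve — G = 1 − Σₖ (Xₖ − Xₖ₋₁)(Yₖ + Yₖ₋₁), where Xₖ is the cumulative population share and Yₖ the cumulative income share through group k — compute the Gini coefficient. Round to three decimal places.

Cumulative income shares Yₖ: 0.0080, 0.0240, 0.0550, 0.1450, 0.2930, 0.5060, 0.7480, 1.0000
Σ (Xₖ−Xₖ₋₁)(Yₖ+Yₖ₋₁) = (1/8)(0.0080+0.0000) + (1/8)(0.0240+0.0080) + (1/8)(0.0550+0.0240) + (1/8)(0.1450+0.0550) + (1/8)(0.2930+0.1450) + (1/8)(0.5060+0.2930) + (1/8)(0.7480+0.5060) + (1/8)(1.0000+0.7480)
  = 0.0010 + 0.0040 + 0.0099 + 0.0250 + 0.0548 + 0.0999 + 0.1568 + 0.2185 = 0.5697
G = 1 − 0.5697 = 0.4303

0.430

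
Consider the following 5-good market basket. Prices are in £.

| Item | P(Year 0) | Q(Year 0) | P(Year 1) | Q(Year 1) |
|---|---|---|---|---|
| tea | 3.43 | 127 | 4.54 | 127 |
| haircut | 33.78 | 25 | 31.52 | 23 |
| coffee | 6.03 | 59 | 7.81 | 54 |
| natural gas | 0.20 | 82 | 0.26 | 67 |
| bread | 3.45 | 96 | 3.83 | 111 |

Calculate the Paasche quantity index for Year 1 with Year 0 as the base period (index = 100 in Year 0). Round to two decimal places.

97.81

Paasche quantity index uses current-period prices as weights.
ΣP(Year 1)·Q(Year 1) = 4.54×127 + 31.52×23 + 7.81×54 + 0.26×67 + 3.83×111 = 576.58 + 724.96 + 421.74 + 17.42 + 425.13 = 2165.83
ΣP(Year 1)·Q(Year 0) = 4.54×127 + 31.52×25 + 7.81×59 + 0.26×82 + 3.83×96 = 576.58 + 788 + 460.79 + 21.32 + 367.68 = 2214.37
Index = 2165.83 / 2214.37 × 100 = 97.8080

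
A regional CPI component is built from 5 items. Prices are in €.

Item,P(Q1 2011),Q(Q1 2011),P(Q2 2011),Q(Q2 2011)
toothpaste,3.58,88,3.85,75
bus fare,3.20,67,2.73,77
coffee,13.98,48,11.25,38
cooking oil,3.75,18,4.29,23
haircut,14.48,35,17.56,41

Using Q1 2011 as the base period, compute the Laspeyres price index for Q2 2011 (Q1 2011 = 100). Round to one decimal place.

98.8

Laspeyres price index uses base-period quantities as weights.
ΣP(Q2 2011)·Q(Q1 2011) = 3.85×88 + 2.73×67 + 11.25×48 + 4.29×18 + 17.56×35 = 338.8 + 182.91 + 540 + 77.22 + 614.6 = 1753.53
ΣP(Q1 2011)·Q(Q1 2011) = 3.58×88 + 3.20×67 + 13.98×48 + 3.75×18 + 14.48×35 = 315.04 + 214.4 + 671.04 + 67.5 + 506.8 = 1774.78
Index = 1753.53 / 1774.78 × 100 = 98.8027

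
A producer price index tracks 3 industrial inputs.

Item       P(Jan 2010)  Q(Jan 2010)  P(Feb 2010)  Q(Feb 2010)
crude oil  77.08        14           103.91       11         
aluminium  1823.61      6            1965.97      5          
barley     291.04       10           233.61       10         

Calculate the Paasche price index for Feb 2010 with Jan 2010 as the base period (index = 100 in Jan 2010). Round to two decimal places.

Paasche price index uses current-period quantities as weights.
ΣP(Feb 2010)·Q(Feb 2010) = 103.91×11 + 1965.97×5 + 233.61×10 = 1143.01 + 9829.85 + 2336.1 = 13308.96
ΣP(Jan 2010)·Q(Feb 2010) = 77.08×11 + 1823.61×5 + 291.04×10 = 847.88 + 9118.05 + 2910.4 = 12876.33
Index = 13308.96 / 12876.33 × 100 = 103.3599

103.36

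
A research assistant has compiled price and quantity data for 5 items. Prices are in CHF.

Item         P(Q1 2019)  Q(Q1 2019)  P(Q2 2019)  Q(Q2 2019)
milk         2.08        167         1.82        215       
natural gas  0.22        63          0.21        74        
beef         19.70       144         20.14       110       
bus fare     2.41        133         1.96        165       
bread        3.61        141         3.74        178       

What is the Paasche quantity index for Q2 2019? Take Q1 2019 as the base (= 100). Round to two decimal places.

90.16

Paasche quantity index uses current-period prices as weights.
ΣP(Q2 2019)·Q(Q2 2019) = 1.82×215 + 0.21×74 + 20.14×110 + 1.96×165 + 3.74×178 = 391.3 + 15.54 + 2215.4 + 323.4 + 665.72 = 3611.36
ΣP(Q2 2019)·Q(Q1 2019) = 1.82×167 + 0.21×63 + 20.14×144 + 1.96×133 + 3.74×141 = 303.94 + 13.23 + 2900.16 + 260.68 + 527.34 = 4005.35
Index = 3611.36 / 4005.35 × 100 = 90.1634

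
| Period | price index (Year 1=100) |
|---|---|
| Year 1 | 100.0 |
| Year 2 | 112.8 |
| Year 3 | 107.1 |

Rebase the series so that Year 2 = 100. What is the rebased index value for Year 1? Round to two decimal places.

Rebased(Year 1) = 100.0 / 112.8 × 100 = 88.6525

88.65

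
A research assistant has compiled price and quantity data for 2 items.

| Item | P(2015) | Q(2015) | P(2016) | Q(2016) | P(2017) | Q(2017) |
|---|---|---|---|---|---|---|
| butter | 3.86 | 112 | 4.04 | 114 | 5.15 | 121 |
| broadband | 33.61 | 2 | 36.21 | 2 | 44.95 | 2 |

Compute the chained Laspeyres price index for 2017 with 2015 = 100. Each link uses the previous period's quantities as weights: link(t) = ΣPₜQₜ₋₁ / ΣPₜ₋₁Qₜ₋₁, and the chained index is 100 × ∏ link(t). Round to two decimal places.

133.47

Link 2015→2016:
ΣP(2016)Q(2015) = 4.04×112 + 36.21×2 = 452.48 + 72.42 = 524.9
ΣP(2015)Q(2015) = 3.86×112 + 33.61×2 = 432.32 + 67.22 = 499.54
link = 524.9/499.54 = 1.050767
Link 2016→2017:
ΣP(2017)Q(2016) = 5.15×114 + 44.95×2 = 587.1 + 89.9 = 677
ΣP(2016)Q(2016) = 4.04×114 + 36.21×2 = 460.56 + 72.42 = 532.98
link = 677/532.98 = 1.270217
Chained index = 100 × 1.050767 × 1.270217 = 133.4701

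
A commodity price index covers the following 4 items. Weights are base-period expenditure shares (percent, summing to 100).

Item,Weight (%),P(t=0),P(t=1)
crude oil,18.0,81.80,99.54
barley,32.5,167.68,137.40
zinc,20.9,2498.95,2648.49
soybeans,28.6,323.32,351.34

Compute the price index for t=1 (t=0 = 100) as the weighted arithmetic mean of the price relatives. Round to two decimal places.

101.76

crude oil: 18.0 × (99.54/81.80) = 18.0 × 1.216870 = 21.9037
barley: 32.5 × (137.40/167.68) = 32.5 × 0.819418 = 26.6311
zinc: 20.9 × (2648.49/2498.95) = 20.9 × 1.059841 = 22.1507
soybeans: 28.6 × (351.34/323.32) = 28.6 × 1.086663 = 31.0786
Index = Σ wᵢ·(p₁ᵢ/p₀ᵢ) = 21.9037 + 26.6311 + 22.1507 + 31.0786 = 101.7640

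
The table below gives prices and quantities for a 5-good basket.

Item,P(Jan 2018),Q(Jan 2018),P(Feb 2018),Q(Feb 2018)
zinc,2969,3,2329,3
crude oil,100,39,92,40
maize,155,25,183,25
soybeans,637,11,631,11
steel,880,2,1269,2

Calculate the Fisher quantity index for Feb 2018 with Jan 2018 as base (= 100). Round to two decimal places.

100.38

Laspeyres component (base-period weights):
ΣP(Jan 2018)Q(Feb 2018) = 2969×3 + 100×40 + 155×25 + 637×11 + 880×2 = 8907 + 4000 + 3875 + 7007 + 1760 = 25549
ΣP(Jan 2018)Q(Jan 2018) = 2969×3 + 100×39 + 155×25 + 637×11 + 880×2 = 8907 + 3900 + 3875 + 7007 + 1760 = 25449
L = 25549 / 25449 × 100 = 100.3929
Paasche component (current-period weights):
ΣP(Feb 2018)Q(Feb 2018) = 2329×3 + 92×40 + 183×25 + 631×11 + 1269×2 = 6987 + 3680 + 4575 + 6941 + 2538 = 24721
ΣP(Feb 2018)Q(Jan 2018) = 2329×3 + 92×39 + 183×25 + 631×11 + 1269×2 = 6987 + 3588 + 4575 + 6941 + 2538 = 24629
P = 24721 / 24629 × 100 = 100.3735
Fisher = √(L × P) = √(100.3929 × 100.3735) = 100.3832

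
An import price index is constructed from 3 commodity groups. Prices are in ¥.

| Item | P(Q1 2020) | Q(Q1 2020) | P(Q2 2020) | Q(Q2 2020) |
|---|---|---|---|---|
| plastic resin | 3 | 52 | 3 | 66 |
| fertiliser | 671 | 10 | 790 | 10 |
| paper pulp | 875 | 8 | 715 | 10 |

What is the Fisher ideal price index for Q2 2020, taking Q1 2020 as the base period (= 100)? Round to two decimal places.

Laspeyres component (base-period weights):
ΣP(Q2 2020)Q(Q1 2020) = 3×52 + 790×10 + 715×8 = 156 + 7900 + 5720 = 13776
ΣP(Q1 2020)Q(Q1 2020) = 3×52 + 671×10 + 875×8 = 156 + 6710 + 7000 = 13866
L = 13776 / 13866 × 100 = 99.3509
Paasche component (current-period weights):
ΣP(Q2 2020)Q(Q2 2020) = 3×66 + 790×10 + 715×10 = 198 + 7900 + 7150 = 15248
ΣP(Q1 2020)Q(Q2 2020) = 3×66 + 671×10 + 875×10 = 198 + 6710 + 8750 = 15658
P = 15248 / 15658 × 100 = 97.3815
Fisher = √(L × P) = √(99.3509 × 97.3815) = 98.3613

98.36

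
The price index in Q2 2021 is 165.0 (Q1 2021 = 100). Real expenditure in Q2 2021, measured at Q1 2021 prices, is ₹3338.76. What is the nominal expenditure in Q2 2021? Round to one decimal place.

5509.0

Nominal = Real × (Index/100) = 3338.76 × (165.0/100)
        = 3338.76 × 1.650 = 5508.9540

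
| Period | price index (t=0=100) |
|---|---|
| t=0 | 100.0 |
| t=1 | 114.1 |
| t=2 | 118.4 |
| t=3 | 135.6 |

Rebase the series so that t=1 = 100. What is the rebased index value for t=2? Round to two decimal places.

Rebased(t=2) = 118.4 / 114.1 × 100 = 103.7686

103.77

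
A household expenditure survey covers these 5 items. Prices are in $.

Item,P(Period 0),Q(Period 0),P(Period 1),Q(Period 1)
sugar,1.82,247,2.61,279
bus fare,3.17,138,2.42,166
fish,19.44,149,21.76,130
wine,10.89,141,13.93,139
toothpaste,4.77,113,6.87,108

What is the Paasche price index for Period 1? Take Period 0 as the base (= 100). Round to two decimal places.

Paasche price index uses current-period quantities as weights.
ΣP(Period 1)·Q(Period 1) = 2.61×279 + 2.42×166 + 21.76×130 + 13.93×139 + 6.87×108 = 728.19 + 401.72 + 2828.8 + 1936.27 + 741.96 = 6636.94
ΣP(Period 0)·Q(Period 1) = 1.82×279 + 3.17×166 + 19.44×130 + 10.89×139 + 4.77×108 = 507.78 + 526.22 + 2527.2 + 1513.71 + 515.16 = 5590.07
Index = 6636.94 / 5590.07 × 100 = 118.7273

118.73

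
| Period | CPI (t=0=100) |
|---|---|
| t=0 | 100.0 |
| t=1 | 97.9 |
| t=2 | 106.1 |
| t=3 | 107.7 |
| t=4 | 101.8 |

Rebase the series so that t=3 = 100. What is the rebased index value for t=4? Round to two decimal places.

Rebased(t=4) = 101.8 / 107.7 × 100 = 94.5218

94.52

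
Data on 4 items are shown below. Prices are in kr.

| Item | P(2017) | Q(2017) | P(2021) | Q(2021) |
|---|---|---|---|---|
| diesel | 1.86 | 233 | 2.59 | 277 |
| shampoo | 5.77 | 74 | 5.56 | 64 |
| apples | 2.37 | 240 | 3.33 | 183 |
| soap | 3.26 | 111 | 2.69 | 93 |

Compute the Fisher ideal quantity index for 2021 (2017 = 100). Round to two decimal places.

Laspeyres component (base-period weights):
ΣP(2017)Q(2021) = 1.86×277 + 5.77×64 + 2.37×183 + 3.26×93 = 515.22 + 369.28 + 433.71 + 303.18 = 1621.39
ΣP(2017)Q(2017) = 1.86×233 + 5.77×74 + 2.37×240 + 3.26×111 = 433.38 + 426.98 + 568.8 + 361.86 = 1791.02
L = 1621.39 / 1791.02 × 100 = 90.5289
Paasche component (current-period weights):
ΣP(2021)Q(2021) = 2.59×277 + 5.56×64 + 3.33×183 + 2.69×93 = 717.43 + 355.84 + 609.39 + 250.17 = 1932.83
ΣP(2021)Q(2017) = 2.59×233 + 5.56×74 + 3.33×240 + 2.69×111 = 603.47 + 411.44 + 799.2 + 298.59 = 2112.7
P = 1932.83 / 2112.7 × 100 = 91.4862
Fisher = √(L × P) = √(90.5289 × 91.4862) = 91.0063

91.01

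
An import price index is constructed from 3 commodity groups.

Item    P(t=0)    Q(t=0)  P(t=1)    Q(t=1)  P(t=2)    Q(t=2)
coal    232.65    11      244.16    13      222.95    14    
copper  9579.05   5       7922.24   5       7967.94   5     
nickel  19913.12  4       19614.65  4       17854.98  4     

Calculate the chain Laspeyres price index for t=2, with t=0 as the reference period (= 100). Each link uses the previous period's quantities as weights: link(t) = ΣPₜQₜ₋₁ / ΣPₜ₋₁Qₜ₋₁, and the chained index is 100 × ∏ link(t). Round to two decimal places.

Link t=0→t=1:
ΣP(t=1)Q(t=0) = 244.16×11 + 7922.24×5 + 19614.65×4 = 2685.76 + 39611.2 + 78458.6 = 120755.56
ΣP(t=0)Q(t=0) = 232.65×11 + 9579.05×5 + 19913.12×4 = 2559.15 + 47895.25 + 79652.48 = 130106.88
link = 120755.56/130106.88 = 0.928126
Link t=1→t=2:
ΣP(t=2)Q(t=1) = 222.95×13 + 7967.94×5 + 17854.98×4 = 2898.35 + 39839.7 + 71419.92 = 114157.97
ΣP(t=1)Q(t=1) = 244.16×13 + 7922.24×5 + 19614.65×4 = 3174.08 + 39611.2 + 78458.6 = 121243.88
link = 114157.97/121243.88 = 0.941557
Chained index = 100 × 0.928126 × 0.941557 = 87.3883

87.39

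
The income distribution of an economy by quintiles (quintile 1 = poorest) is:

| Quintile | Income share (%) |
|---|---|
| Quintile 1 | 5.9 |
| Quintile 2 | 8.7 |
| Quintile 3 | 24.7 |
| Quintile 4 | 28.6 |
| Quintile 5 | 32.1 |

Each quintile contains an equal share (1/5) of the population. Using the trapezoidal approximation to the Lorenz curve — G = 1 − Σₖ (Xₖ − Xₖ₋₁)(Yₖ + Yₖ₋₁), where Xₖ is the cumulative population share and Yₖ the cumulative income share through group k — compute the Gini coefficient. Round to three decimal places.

Cumulative income shares Yₖ: 0.0590, 0.1460, 0.3930, 0.6790, 1.0000
Σ (Xₖ−Xₖ₋₁)(Yₖ+Yₖ₋₁) = (1/5)(0.0590+0.0000) + (1/5)(0.1460+0.0590) + (1/5)(0.3930+0.1460) + (1/5)(0.6790+0.3930) + (1/5)(1.0000+0.6790)
  = 0.0118 + 0.0410 + 0.1078 + 0.2144 + 0.3358 = 0.7108
G = 1 − 0.7108 = 0.2892

0.289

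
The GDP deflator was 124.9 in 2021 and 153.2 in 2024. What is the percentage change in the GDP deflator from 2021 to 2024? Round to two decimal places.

Change = (153.2 − 124.9) / 124.9 × 100
       = 28.3 / 124.9 × 100 = 22.6581%

22.66%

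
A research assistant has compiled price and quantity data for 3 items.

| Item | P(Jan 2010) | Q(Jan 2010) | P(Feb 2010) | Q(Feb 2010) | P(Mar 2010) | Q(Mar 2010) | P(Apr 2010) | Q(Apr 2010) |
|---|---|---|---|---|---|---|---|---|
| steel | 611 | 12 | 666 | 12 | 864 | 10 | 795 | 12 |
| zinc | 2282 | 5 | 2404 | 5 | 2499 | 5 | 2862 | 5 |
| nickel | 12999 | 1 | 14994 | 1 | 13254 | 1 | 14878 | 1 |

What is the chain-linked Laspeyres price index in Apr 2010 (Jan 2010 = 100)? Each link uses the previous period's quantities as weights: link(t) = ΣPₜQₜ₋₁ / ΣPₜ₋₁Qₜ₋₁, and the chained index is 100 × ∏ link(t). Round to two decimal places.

122.88

Link Jan 2010→Feb 2010:
ΣP(Feb 2010)Q(Jan 2010) = 666×12 + 2404×5 + 14994×1 = 7992 + 12020 + 14994 = 35006
ΣP(Jan 2010)Q(Jan 2010) = 611×12 + 2282×5 + 12999×1 = 7332 + 11410 + 12999 = 31741
link = 35006/31741 = 1.102864
Link Feb 2010→Mar 2010:
ΣP(Mar 2010)Q(Feb 2010) = 864×12 + 2499×5 + 13254×1 = 10368 + 12495 + 13254 = 36117
ΣP(Feb 2010)Q(Feb 2010) = 666×12 + 2404×5 + 14994×1 = 7992 + 12020 + 14994 = 35006
link = 36117/35006 = 1.031737
Link Mar 2010→Apr 2010:
ΣP(Apr 2010)Q(Mar 2010) = 795×10 + 2862×5 + 14878×1 = 7950 + 14310 + 14878 = 37138
ΣP(Mar 2010)Q(Mar 2010) = 864×10 + 2499×5 + 13254×1 = 8640 + 12495 + 13254 = 34389
link = 37138/34389 = 1.079938
Chained index = 100 × 1.102864 × 1.031737 × 1.079938 = 122.8825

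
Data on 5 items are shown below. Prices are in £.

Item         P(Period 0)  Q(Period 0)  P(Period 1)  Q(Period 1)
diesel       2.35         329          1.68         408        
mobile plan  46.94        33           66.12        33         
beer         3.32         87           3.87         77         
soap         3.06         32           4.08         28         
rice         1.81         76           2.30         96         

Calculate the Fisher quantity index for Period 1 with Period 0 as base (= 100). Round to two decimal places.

104.92

Laspeyres component (base-period weights):
ΣP(Period 0)Q(Period 1) = 2.35×408 + 46.94×33 + 3.32×77 + 3.06×28 + 1.81×96 = 958.8 + 1549.02 + 255.64 + 85.68 + 173.76 = 3022.9
ΣP(Period 0)Q(Period 0) = 2.35×329 + 46.94×33 + 3.32×87 + 3.06×32 + 1.81×76 = 773.15 + 1549.02 + 288.84 + 97.92 + 137.56 = 2846.49
L = 3022.9 / 2846.49 × 100 = 106.1975
Paasche component (current-period weights):
ΣP(Period 1)Q(Period 1) = 1.68×408 + 66.12×33 + 3.87×77 + 4.08×28 + 2.30×96 = 685.44 + 2181.96 + 297.99 + 114.24 + 220.8 = 3500.43
ΣP(Period 1)Q(Period 0) = 1.68×329 + 66.12×33 + 3.87×87 + 4.08×32 + 2.30×76 = 552.72 + 2181.96 + 336.69 + 130.56 + 174.8 = 3376.73
P = 3500.43 / 3376.73 × 100 = 103.6633
Fisher = √(L × P) = √(106.1975 × 103.6633) = 104.9227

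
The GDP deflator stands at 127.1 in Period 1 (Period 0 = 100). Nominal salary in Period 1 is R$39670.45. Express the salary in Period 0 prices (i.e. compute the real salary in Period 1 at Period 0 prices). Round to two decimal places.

Real = Nominal ÷ (Index/100) = 39670.45 ÷ (127.1/100)
     = 39670.45 ÷ 1.271 = 31211.9984

31212.00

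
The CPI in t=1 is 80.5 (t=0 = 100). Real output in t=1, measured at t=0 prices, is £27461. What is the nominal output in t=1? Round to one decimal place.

22106.1

Nominal = Real × (Index/100) = 27461 × (80.5/100)
        = 27461 × 0.805 = 22106.1050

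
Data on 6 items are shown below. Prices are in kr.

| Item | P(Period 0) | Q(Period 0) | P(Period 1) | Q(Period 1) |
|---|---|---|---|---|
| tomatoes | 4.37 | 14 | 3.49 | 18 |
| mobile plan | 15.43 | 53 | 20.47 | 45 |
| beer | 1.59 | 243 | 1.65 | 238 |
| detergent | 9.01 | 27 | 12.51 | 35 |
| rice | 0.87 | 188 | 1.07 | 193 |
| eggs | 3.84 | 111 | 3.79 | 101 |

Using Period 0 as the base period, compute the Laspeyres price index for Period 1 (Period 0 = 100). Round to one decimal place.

Laspeyres price index uses base-period quantities as weights.
ΣP(Period 1)·Q(Period 0) = 3.49×14 + 20.47×53 + 1.65×243 + 12.51×27 + 1.07×188 + 3.79×111 = 48.86 + 1084.91 + 400.95 + 337.77 + 201.16 + 420.69 = 2494.34
ΣP(Period 0)·Q(Period 0) = 4.37×14 + 15.43×53 + 1.59×243 + 9.01×27 + 0.87×188 + 3.84×111 = 61.18 + 817.79 + 386.37 + 243.27 + 163.56 + 426.24 = 2098.41
Index = 2494.34 / 2098.41 × 100 = 118.8681

118.9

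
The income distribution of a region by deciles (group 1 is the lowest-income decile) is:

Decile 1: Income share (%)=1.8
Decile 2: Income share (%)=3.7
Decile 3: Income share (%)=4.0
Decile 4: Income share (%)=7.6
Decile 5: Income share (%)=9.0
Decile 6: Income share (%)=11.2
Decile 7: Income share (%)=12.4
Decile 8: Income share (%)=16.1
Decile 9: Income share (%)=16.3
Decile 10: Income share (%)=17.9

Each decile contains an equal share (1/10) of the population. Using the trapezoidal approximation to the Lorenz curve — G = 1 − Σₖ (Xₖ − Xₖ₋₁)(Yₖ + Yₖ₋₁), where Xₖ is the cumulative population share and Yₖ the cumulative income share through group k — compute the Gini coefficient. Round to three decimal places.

Cumulative income shares Yₖ: 0.0180, 0.0550, 0.0950, 0.1710, 0.2610, 0.3730, 0.4970, 0.6580, 0.8210, 1.0000
Σ (Xₖ−Xₖ₋₁)(Yₖ+Yₖ₋₁) = (1/10)(0.0180+0.0000) + (1/10)(0.0550+0.0180) + (1/10)(0.0950+0.0550) + (1/10)(0.1710+0.0950) + (1/10)(0.2610+0.1710) + (1/10)(0.3730+0.2610) + (1/10)(0.4970+0.3730) + (1/10)(0.6580+0.4970) + (1/10)(0.8210+0.6580) + (1/10)(1.0000+0.8210)
  = 0.0018 + 0.0073 + 0.0150 + 0.0266 + 0.0432 + 0.0634 + 0.0870 + 0.1155 + 0.1479 + 0.1821 = 0.6898
G = 1 − 0.6898 = 0.3102

0.310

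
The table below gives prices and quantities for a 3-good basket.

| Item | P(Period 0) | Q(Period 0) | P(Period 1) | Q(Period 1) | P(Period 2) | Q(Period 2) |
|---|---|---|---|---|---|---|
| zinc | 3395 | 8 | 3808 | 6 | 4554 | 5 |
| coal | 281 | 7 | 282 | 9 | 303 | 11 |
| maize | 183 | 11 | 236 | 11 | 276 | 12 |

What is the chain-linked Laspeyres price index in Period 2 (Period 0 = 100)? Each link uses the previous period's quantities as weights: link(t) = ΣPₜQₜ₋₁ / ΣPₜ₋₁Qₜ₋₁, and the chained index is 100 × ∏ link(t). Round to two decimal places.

Link Period 0→Period 1:
ΣP(Period 1)Q(Period 0) = 3808×8 + 282×7 + 236×11 = 30464 + 1974 + 2596 = 35034
ΣP(Period 0)Q(Period 0) = 3395×8 + 281×7 + 183×11 = 27160 + 1967 + 2013 = 31140
link = 35034/31140 = 1.125048
Link Period 1→Period 2:
ΣP(Period 2)Q(Period 1) = 4554×6 + 303×9 + 276×11 = 27324 + 2727 + 3036 = 33087
ΣP(Period 1)Q(Period 1) = 3808×6 + 282×9 + 236×11 = 22848 + 2538 + 2596 = 27982
link = 33087/27982 = 1.182439
Chained index = 100 × 1.125048 × 1.182439 = 133.0301

133.03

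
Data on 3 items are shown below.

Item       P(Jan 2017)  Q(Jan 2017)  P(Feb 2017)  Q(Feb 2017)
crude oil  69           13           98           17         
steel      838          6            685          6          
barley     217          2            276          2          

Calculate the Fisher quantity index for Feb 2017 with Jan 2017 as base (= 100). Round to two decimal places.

105.47

Laspeyres component (base-period weights):
ΣP(Jan 2017)Q(Feb 2017) = 69×17 + 838×6 + 217×2 = 1173 + 5028 + 434 = 6635
ΣP(Jan 2017)Q(Jan 2017) = 69×13 + 838×6 + 217×2 = 897 + 5028 + 434 = 6359
L = 6635 / 6359 × 100 = 104.3403
Paasche component (current-period weights):
ΣP(Feb 2017)Q(Feb 2017) = 98×17 + 685×6 + 276×2 = 1666 + 4110 + 552 = 6328
ΣP(Feb 2017)Q(Jan 2017) = 98×13 + 685×6 + 276×2 = 1274 + 4110 + 552 = 5936
P = 6328 / 5936 × 100 = 106.6038
Fisher = √(L × P) = √(104.3403 × 106.6038) = 105.4660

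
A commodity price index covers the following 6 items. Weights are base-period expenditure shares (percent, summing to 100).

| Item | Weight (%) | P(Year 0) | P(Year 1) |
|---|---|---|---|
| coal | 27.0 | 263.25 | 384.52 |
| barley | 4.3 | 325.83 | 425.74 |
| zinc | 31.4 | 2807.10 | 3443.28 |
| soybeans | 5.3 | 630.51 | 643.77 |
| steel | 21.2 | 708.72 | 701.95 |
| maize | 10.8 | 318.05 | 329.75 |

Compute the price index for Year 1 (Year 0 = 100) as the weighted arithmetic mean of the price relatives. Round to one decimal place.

121.2

coal: 27.0 × (384.52/263.25) = 27.0 × 1.460665 = 39.4379
barley: 4.3 × (425.74/325.83) = 4.3 × 1.306632 = 5.6185
zinc: 31.4 × (3443.28/2807.10) = 31.4 × 1.226632 = 38.5163
soybeans: 5.3 × (643.77/630.51) = 5.3 × 1.021031 = 5.4115
steel: 21.2 × (701.95/708.72) = 21.2 × 0.990448 = 20.9975
maize: 10.8 × (329.75/318.05) = 10.8 × 1.036787 = 11.1973
Index = Σ wᵢ·(p₁ᵢ/p₀ᵢ) = 39.4379 + 5.6185 + 38.5163 + 5.4115 + 20.9975 + 11.1973 = 121.1790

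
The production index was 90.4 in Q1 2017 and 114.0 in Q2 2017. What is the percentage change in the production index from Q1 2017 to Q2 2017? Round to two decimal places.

26.11%

Change = (114.0 − 90.4) / 90.4 × 100
       = 23.6 / 90.4 × 100 = 26.1062%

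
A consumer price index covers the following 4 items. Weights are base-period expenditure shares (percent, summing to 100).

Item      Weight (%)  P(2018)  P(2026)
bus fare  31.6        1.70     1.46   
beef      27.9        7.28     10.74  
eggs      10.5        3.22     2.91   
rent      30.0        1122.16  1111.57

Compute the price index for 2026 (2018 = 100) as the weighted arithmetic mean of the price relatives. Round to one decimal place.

bus fare: 31.6 × (1.46/1.70) = 31.6 × 0.858824 = 27.1388
beef: 27.9 × (10.74/7.28) = 27.9 × 1.475275 = 41.1602
eggs: 10.5 × (2.91/3.22) = 10.5 × 0.903727 = 9.4891
rent: 30.0 × (1111.57/1122.16) = 30.0 × 0.990563 = 29.7169
Index = Σ wᵢ·(p₁ᵢ/p₀ᵢ) = 27.1388 + 41.1602 + 9.4891 + 29.7169 = 107.5050

107.5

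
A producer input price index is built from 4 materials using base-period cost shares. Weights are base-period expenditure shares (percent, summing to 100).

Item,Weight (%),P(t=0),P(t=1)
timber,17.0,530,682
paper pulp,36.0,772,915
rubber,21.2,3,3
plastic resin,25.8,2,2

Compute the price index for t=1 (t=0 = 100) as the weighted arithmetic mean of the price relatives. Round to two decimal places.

111.54

timber: 17.0 × (682/530) = 17.0 × 1.286792 = 21.8755
paper pulp: 36.0 × (915/772) = 36.0 × 1.185233 = 42.6684
rubber: 21.2 × (3/3) = 21.2 × 1.000000 = 21.2000
plastic resin: 25.8 × (2/2) = 25.8 × 1.000000 = 25.8000
Index = Σ wᵢ·(p₁ᵢ/p₀ᵢ) = 21.8755 + 42.6684 + 21.2000 + 25.8000 = 111.5439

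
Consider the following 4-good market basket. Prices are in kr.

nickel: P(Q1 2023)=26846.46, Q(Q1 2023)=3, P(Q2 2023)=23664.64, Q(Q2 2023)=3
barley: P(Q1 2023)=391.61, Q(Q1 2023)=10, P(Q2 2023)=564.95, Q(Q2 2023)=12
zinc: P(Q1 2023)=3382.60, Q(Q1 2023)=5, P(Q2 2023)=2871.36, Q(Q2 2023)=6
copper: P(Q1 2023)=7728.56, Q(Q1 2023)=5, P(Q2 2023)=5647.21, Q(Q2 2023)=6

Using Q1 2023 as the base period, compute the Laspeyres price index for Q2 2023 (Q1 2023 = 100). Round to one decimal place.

Laspeyres price index uses base-period quantities as weights.
ΣP(Q2 2023)·Q(Q1 2023) = 23664.64×3 + 564.95×10 + 2871.36×5 + 5647.21×5 = 70993.92 + 5649.5 + 14356.8 + 28236.05 = 119236.27
ΣP(Q1 2023)·Q(Q1 2023) = 26846.46×3 + 391.61×10 + 3382.60×5 + 7728.56×5 = 80539.38 + 3916.1 + 16913 + 38642.8 = 140011.28
Index = 119236.27 / 140011.28 × 100 = 85.1619

85.2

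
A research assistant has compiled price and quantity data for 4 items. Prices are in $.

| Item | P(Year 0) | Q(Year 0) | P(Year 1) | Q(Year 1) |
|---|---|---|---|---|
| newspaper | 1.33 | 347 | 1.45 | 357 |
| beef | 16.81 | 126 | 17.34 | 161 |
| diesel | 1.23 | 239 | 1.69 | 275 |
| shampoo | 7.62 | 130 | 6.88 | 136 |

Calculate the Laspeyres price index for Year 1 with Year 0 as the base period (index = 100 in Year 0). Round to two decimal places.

103.16

Laspeyres price index uses base-period quantities as weights.
ΣP(Year 1)·Q(Year 0) = 1.45×347 + 17.34×126 + 1.69×239 + 6.88×130 = 503.15 + 2184.84 + 403.91 + 894.4 = 3986.3
ΣP(Year 0)·Q(Year 0) = 1.33×347 + 16.81×126 + 1.23×239 + 7.62×130 = 461.51 + 2118.06 + 293.97 + 990.6 = 3864.14
Index = 3986.3 / 3864.14 × 100 = 103.1614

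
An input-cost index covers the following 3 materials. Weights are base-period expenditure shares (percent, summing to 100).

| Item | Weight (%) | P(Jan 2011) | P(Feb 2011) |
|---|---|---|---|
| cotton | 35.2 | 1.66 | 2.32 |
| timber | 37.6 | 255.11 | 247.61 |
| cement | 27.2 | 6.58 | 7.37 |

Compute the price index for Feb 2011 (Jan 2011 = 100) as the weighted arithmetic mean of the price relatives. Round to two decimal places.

cotton: 35.2 × (2.32/1.66) = 35.2 × 1.397590 = 49.1952
timber: 37.6 × (247.61/255.11) = 37.6 × 0.970601 = 36.4946
cement: 27.2 × (7.37/6.58) = 27.2 × 1.120061 = 30.4657
Index = Σ wᵢ·(p₁ᵢ/p₀ᵢ) = 49.1952 + 36.4946 + 30.4657 = 116.1554

116.16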